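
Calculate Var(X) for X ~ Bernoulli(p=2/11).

For X ~ Bernoulli(p=2/11):
Var(X) = \frac{18}{121}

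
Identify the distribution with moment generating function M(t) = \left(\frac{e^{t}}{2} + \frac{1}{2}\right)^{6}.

The MGF M(t) = \left(\frac{e^{t}}{2} + \frac{1}{2}\right)^{6} is the standard form for the Binomial distribution.
Comparing with the known MGF formula identifies: Binomial(n=6, p=1/2)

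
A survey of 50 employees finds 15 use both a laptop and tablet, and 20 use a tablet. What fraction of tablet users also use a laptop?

P(A ∩ B) = 15/50 = 3/10
P(B) = 20/50 = 2/5
P(A|B) = P(A ∩ B) / P(B) = (3/10) / (2/5) = 3/4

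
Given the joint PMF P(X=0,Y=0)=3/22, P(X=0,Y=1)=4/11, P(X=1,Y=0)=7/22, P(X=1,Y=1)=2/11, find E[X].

First find marginal of X:
P(X=0) = 1/2
P(X=1) = 1/2
E[X] = 0 × 1/2 + 1 × 1/2 = 1/2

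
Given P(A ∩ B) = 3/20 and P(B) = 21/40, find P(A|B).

P(A|B) = P(A ∩ B) / P(B)
= (3/20) / (21/40)
= 2/7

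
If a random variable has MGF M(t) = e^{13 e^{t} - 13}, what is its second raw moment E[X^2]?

To find E[X^2], compute M^(2)(0):
M^(1)(t) = 13 e^{t} e^{13 e^{t} - 13}
M^(2)(t) = 169 e^{2 t} e^{13 e^{t} - 13} + 13 e^{t} e^{13 e^{t} - 13}
M^(2)(0) = 182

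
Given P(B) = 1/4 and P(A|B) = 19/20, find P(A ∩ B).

By definition, P(A|B) = P(A ∩ B) / P(B)
So P(A ∩ B) = P(A|B) × P(B)
= 19/20 × 1/4
= 19/80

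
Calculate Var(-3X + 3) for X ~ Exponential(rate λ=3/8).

For X ~ Exponential(rate λ=3/8):
Var(X) = \frac{64}{9}
Var(-3X + 3) = (-3)² × Var(X) = 9 × \frac{64}{9} = 64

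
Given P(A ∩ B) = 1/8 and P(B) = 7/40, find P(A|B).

P(A|B) = P(A ∩ B) / P(B)
= (1/8) / (7/40)
= 5/7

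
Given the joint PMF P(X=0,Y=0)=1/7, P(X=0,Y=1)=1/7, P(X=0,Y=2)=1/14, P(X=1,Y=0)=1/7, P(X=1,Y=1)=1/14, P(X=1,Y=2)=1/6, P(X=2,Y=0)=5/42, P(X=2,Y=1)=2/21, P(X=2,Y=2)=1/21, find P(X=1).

P(X=1) = P(X=1,Y=0) + P(X=1,Y=1) + P(X=1,Y=2)
= 1/7 + 1/14 + 1/6
= 8/21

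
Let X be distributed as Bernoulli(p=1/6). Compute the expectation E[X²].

Using the identity E[X²] = Var(X) + (E[X])²:
E[X] = \frac{1}{6}
Var(X) = \frac{5}{36}
E[X²] = \frac{5}{36} + (\frac{1}{6})²
= \frac{1}{6}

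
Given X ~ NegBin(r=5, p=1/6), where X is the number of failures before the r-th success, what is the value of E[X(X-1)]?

E[X(X-1)] = E[X² - X] = E[X²] - E[X]
E[X] = 25
E[X²] = Var(X) + (E[X])² = 150 + (25)² = 775
E[X(X-1)] = 775 - 25 = 750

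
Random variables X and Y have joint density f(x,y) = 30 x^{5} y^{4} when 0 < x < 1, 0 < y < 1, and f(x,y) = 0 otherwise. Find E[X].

E[X] = ∫_0^1 ∫_0^1 x × f(x,y) dy dx
= ∫_0^1 ∫_0^1 x × (30 x^{5} y^{4}) dy dx
= \frac{6}{7}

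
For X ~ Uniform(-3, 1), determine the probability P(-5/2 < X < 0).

P(-5/2 < X < 0) = ∫_{-5/2}^{0} f(x) dx
where f(x) = \frac{1}{4}
= \frac{5}{8}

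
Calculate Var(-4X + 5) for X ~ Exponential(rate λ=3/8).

For X ~ Exponential(rate λ=3/8):
Var(X) = \frac{64}{9}
Var(-4X + 5) = (-4)² × Var(X) = 16 × \frac{64}{9} = \frac{1024}{9}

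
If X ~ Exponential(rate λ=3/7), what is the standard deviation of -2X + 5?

For X ~ Exponential(rate λ=3/7):
Var(X) = \frac{49}{9}
SD(X) = √(Var(X)) = √(\frac{49}{9}) = \frac{7}{3}
SD(-2X + 5) = |-2| × SD(X) = 2 × \frac{7}{3} = \frac{14}{3}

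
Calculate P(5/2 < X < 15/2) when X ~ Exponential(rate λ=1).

P(5/2 < X < 15/2) = ∫_{5/2}^{15/2} f(x) dx
where f(x) = e^{- x}
= - \frac{1 - e^{5}}{e^{\frac{15}{2}}}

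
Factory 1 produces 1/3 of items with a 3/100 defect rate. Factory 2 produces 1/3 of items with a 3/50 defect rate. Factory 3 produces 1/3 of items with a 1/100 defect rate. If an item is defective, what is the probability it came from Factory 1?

Using Bayes' theorem:
P(F1) = 1/3, P(D|F1) = 3/100
P(F2) = 1/3, P(D|F2) = 3/50
P(F3) = 1/3, P(D|F3) = 1/100
P(D) = P(D|F1)P(F1) + P(D|F2)P(F2) + P(D|F3)P(F3)
     = \frac{1}{30}
P(F1|D) = P(D|F1)P(F1) / P(D)
= \frac{3}{10}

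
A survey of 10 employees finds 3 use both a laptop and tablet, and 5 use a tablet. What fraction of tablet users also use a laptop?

P(A ∩ B) = 3/10
P(B) = 5/10 = 1/2
P(A|B) = P(A ∩ B) / P(B) = (3/10) / (1/2) = 3/5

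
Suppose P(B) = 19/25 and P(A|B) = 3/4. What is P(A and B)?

By definition, P(A|B) = P(A ∩ B) / P(B)
So P(A ∩ B) = P(A|B) × P(B)
= 3/4 × 19/25
= 57/100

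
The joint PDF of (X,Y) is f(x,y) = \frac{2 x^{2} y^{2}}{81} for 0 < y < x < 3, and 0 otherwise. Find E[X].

f_X(x) = ∫_0^x \frac{2 x^{2} y^{2}}{81} dy = \frac{2 x^{5}}{243}
E[X] = ∫_0^3 x × (\frac{2 x^{5}}{243}) dx = \frac{18}{7}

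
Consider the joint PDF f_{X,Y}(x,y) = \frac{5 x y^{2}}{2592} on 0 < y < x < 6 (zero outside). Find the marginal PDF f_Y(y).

f_Y(y) = ∫_y^6 \frac{5 x y^{2}}{2592} dx = \frac{5 y^{2} \left(36 - y^{2}\right)}{5184}
for 0 < y < 6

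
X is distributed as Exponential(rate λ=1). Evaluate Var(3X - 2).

For X ~ Exponential(rate λ=1):
Var(X) = 1
Var(3X - 2) = (3)² × Var(X) = 9 × 1 = 9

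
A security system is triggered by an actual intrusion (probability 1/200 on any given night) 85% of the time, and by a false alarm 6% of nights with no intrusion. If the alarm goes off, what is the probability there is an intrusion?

Let D = the rare event, + = positive/flagged.
P(D) = 1/200
P(+|D) = 85/100 = 17/20
P(+|D') = 6/100 = 3/50
P(+) = P(+|D)P(D) + P(+|D')P(D')
     = \frac{17}{20} × \frac{1}{200} + \frac{3}{50} × \frac{199}{200}
     = \frac{1279}{20000}
P(D|+) = P(+|D)P(D)/P(+) = \frac{85}{1279}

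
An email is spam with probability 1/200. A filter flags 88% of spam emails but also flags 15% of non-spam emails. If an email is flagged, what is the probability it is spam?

Let D = the rare event, + = positive/flagged.
P(D) = 1/200
P(+|D) = 88/100 = 22/25
P(+|D') = 15/100 = 3/20
P(+) = P(+|D)P(D) + P(+|D')P(D')
     = \frac{22}{25} × \frac{1}{200} + \frac{3}{20} × \frac{199}{200}
     = \frac{3073}{20000}
P(D|+) = P(+|D)P(D)/P(+) = \frac{88}{3073}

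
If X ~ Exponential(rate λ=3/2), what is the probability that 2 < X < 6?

P(2 < X < 6) = ∫_{2}^{6} f(x) dx
where f(x) = \frac{3 e^{- \frac{3 x}{2}}}{2}
= - \frac{1 - e^{6}}{e^{9}}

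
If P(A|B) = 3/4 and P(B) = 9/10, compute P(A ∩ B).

By definition, P(A|B) = P(A ∩ B) / P(B)
So P(A ∩ B) = P(A|B) × P(B)
= 3/4 × 9/10
= 27/40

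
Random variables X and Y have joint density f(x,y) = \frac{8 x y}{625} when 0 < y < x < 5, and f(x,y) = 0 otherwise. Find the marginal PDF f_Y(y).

f_Y(y) = ∫_y^5 \frac{8 x y}{625} dx = \frac{4 y \left(25 - y^{2}\right)}{625}
for 0 < y < 5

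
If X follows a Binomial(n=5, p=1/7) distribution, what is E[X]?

For X ~ Binomial(n=5, p=1/7), the expected value is:
E[X] = \frac{5}{7}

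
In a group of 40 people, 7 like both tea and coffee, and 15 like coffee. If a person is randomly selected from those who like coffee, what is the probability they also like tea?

P(A ∩ B) = 7/40
P(B) = 15/40 = 3/8
P(A|B) = P(A ∩ B) / P(B) = (7/40) / (3/8) = 7/15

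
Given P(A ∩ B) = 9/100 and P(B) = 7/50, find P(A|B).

P(A|B) = P(A ∩ B) / P(B)
= (9/100) / (7/50)
= 9/14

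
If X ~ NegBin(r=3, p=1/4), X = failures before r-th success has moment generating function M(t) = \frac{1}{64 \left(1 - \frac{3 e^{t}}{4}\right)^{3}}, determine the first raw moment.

To find E[X], compute M^(1)(0):
M^(1)(t) = \frac{9 e^{t}}{256 \left(1 - \frac{3 e^{t}}{4}\right)^{4}}
M^(1)(0) = 9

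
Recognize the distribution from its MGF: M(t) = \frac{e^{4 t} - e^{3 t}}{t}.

The MGF M(t) = \frac{e^{4 t} - e^{3 t}}{t} is the standard form for the Uniform distribution.
Comparing with the known MGF formula identifies: Uniform(3, 4)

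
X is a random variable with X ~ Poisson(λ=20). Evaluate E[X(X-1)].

E[X(X-1)] = E[X² - X] = E[X²] - E[X]
E[X] = 20
E[X²] = Var(X) + (E[X])² = 20 + (20)² = 420
E[X(X-1)] = 420 - 20 = 400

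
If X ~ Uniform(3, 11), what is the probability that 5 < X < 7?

P(5 < X < 7) = ∫_{5}^{7} f(x) dx
where f(x) = \frac{1}{8}
= \frac{1}{4}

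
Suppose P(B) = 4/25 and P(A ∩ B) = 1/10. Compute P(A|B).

P(A|B) = P(A ∩ B) / P(B)
= (1/10) / (4/25)
= 5/8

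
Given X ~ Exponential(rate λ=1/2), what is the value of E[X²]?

Using the identity E[X²] = Var(X) + (E[X])²:
E[X] = 2
Var(X) = 4
E[X²] = 4 + (2)²
= 8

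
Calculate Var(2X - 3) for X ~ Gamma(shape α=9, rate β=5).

For X ~ Gamma(shape α=9, rate β=5):
Var(X) = \frac{9}{25}
Var(2X - 3) = (2)² × Var(X) = 4 × \frac{9}{25} = \frac{36}{25}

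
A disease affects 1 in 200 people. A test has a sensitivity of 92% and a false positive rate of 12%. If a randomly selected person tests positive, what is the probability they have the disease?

Let D = the rare event, + = positive/flagged.
P(D) = 1/200
P(+|D) = 92/100 = 23/25
P(+|D') = 12/100 = 3/25
P(+) = P(+|D)P(D) + P(+|D')P(D')
     = \frac{23}{25} × \frac{1}{200} + \frac{3}{25} × \frac{199}{200}
     = \frac{31}{250}
P(D|+) = P(+|D)P(D)/P(+) = \frac{23}{620}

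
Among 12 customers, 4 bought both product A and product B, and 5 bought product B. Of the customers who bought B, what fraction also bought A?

P(A ∩ B) = 4/12 = 1/3
P(B) = 5/12
P(A|B) = P(A ∩ B) / P(B) = (1/3) / (5/12) = 4/5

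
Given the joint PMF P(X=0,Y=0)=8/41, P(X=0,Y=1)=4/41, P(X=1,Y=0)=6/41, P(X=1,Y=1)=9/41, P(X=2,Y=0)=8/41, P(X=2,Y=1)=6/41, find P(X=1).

P(X=1) = P(X=1,Y=0) + P(X=1,Y=1)
= 6/41 + 9/41
= 15/41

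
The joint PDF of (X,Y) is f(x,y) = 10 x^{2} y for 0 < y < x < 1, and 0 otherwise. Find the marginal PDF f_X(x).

f_X(x) = ∫_0^x 10 x^{2} y dy = 5 x^{4}
for 0 < x < 1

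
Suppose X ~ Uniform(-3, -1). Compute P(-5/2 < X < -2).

P(-5/2 < X < -2) = ∫_{-5/2}^{-2} f(x) dx
where f(x) = \frac{1}{2}
= \frac{1}{4}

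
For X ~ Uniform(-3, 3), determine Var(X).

For X ~ Uniform(-3, 3):
Var(X) = 3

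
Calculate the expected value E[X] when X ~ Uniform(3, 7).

For X ~ Uniform(3, 7), the expected value is:
E[X] = 5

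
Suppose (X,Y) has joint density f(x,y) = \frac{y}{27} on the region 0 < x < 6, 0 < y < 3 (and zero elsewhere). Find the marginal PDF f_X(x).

f_X(x) = ∫_0^3 f(x,y) dy
= ∫_0^3 \frac{y}{27} dy
= \frac{1}{6} for 0 < x < 6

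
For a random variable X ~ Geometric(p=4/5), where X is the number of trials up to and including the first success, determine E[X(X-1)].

E[X(X-1)] = E[X² - X] = E[X²] - E[X]
E[X] = \frac{5}{4}
E[X²] = Var(X) + (E[X])² = \frac{5}{16} + (\frac{5}{4})² = \frac{15}{8}
E[X(X-1)] = \frac{15}{8} - \frac{5}{4} = \frac{5}{8}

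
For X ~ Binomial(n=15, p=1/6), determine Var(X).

For X ~ Binomial(n=15, p=1/6):
Var(X) = \frac{25}{12}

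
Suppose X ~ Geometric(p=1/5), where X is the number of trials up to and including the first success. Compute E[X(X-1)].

E[X(X-1)] = E[X² - X] = E[X²] - E[X]
E[X] = 5
E[X²] = Var(X) + (E[X])² = 20 + (5)² = 45
E[X(X-1)] = 45 - 5 = 40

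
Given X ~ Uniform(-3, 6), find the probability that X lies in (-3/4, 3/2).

P(-3/4 < X < 3/2) = ∫_{-3/4}^{3/2} f(x) dx
where f(x) = \frac{1}{9}
= \frac{1}{4}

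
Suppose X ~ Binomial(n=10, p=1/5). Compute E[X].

For X ~ Binomial(n=10, p=1/5), the expected value is:
E[X] = 2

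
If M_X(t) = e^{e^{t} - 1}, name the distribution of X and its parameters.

The MGF M(t) = e^{e^{t} - 1} is the standard form for the Poisson distribution.
Comparing with the known MGF formula identifies: Poisson(λ=1)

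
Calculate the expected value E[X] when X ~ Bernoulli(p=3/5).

For X ~ Bernoulli(p=3/5), the expected value is:
E[X] = \frac{3}{5}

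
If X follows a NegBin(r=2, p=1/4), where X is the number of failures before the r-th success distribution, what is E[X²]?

Using the identity E[X²] = Var(X) + (E[X])²:
E[X] = 6
Var(X) = 24
E[X²] = 24 + (6)²
= 60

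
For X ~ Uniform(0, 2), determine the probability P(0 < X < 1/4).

P(0 < X < 1/4) = ∫_{0}^{1/4} f(x) dx
where f(x) = \frac{1}{2}
= \frac{1}{8}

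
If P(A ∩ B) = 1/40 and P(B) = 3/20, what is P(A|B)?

P(A|B) = P(A ∩ B) / P(B)
= (1/40) / (3/20)
= 1/6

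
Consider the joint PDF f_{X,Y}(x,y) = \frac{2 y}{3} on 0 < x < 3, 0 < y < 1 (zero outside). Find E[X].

f_X(x) = ∫_0^1 \frac{2 y}{3} dy = \frac{1}{3}
E[X] = ∫_0^3 x × (\frac{1}{3}) dx = \frac{3}{2}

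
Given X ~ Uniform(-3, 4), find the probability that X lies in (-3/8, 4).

P(-3/8 < X < 4) = ∫_{-3/8}^{4} f(x) dx
where f(x) = \frac{1}{7}
= \frac{5}{8}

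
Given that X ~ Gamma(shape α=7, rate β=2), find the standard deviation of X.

For X ~ Gamma(shape α=7, rate β=2):
Var(X) = \frac{7}{4}
SD(X) = √(Var(X)) = √(\frac{7}{4}) = \frac{\sqrt{7}}{2}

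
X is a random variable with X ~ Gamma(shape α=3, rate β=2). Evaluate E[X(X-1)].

E[X(X-1)] = E[X² - X] = E[X²] - E[X]
E[X] = \frac{3}{2}
E[X²] = Var(X) + (E[X])² = \frac{3}{4} + (\frac{3}{2})² = 3
E[X(X-1)] = 3 - \frac{3}{2} = \frac{3}{2}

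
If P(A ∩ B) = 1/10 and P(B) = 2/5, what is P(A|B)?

P(A|B) = P(A ∩ B) / P(B)
= (1/10) / (2/5)
= 1/4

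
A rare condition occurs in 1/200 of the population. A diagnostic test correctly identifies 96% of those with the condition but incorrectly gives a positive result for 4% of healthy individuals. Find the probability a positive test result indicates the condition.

Let D = the rare event, + = positive/flagged.
P(D) = 1/200
P(+|D) = 96/100 = 24/25
P(+|D') = 4/100 = 1/25
P(+) = P(+|D)P(D) + P(+|D')P(D')
     = \frac{24}{25} × \frac{1}{200} + \frac{1}{25} × \frac{199}{200}
     = \frac{223}{5000}
P(D|+) = P(+|D)P(D)/P(+) = \frac{24}{223}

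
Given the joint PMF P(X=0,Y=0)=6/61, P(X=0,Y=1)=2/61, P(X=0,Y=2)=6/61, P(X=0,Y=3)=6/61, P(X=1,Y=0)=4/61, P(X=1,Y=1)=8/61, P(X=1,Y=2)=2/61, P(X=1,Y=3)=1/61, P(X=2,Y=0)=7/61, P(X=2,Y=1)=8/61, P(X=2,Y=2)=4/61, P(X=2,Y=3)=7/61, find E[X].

First find marginal of X:
P(X=0) = 20/61
P(X=1) = 15/61
P(X=2) = 26/61
E[X] = 0 × 20/61 + 1 × 15/61 + 2 × 26/61 = 67/61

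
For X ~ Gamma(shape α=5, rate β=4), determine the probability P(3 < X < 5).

P(3 < X < 5) = ∫_{3}^{5} f(x) dx
where f(x) = \frac{128 x^{4} e^{- 4 x}}{3}
= \frac{-8221 + 1237 e^{8}}{e^{20}}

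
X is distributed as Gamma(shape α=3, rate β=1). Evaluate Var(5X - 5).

For X ~ Gamma(shape α=3, rate β=1):
Var(X) = 3
Var(5X - 5) = (5)² × Var(X) = 25 × 3 = 75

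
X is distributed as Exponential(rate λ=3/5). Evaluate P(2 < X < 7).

P(2 < X < 7) = ∫_{2}^{7} f(x) dx
where f(x) = \frac{3 e^{- \frac{3 x}{5}}}{5}
= - \frac{1 - e^{3}}{e^{\frac{21}{5}}}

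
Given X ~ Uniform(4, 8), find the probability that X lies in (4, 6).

P(4 < X < 6) = ∫_{4}^{6} f(x) dx
where f(x) = \frac{1}{4}
= \frac{1}{2}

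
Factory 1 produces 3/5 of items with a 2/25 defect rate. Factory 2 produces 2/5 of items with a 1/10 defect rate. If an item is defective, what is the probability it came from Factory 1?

Using Bayes' theorem:
P(F1) = 3/5, P(D|F1) = 2/25
P(F2) = 2/5, P(D|F2) = 1/10
P(D) = P(D|F1)P(F1) + P(D|F2)P(F2)
     = \frac{11}{125}
P(F1|D) = P(D|F1)P(F1) / P(D)
= \frac{6}{11}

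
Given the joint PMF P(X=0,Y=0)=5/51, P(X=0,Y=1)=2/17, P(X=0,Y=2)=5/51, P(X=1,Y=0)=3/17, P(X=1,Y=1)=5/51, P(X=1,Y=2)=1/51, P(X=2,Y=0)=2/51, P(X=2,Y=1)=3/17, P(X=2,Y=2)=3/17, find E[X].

First find marginal of X:
P(X=0) = 16/51
P(X=1) = 5/17
P(X=2) = 20/51
E[X] = 0 × 16/51 + 1 × 5/17 + 2 × 20/51 = 55/51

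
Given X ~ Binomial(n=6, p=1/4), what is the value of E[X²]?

Using the identity E[X²] = Var(X) + (E[X])²:
E[X] = \frac{3}{2}
Var(X) = \frac{9}{8}
E[X²] = \frac{9}{8} + (\frac{3}{2})²
= \frac{27}{8}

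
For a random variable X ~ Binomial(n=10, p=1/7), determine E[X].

For X ~ Binomial(n=10, p=1/7), the expected value is:
E[X] = \frac{10}{7}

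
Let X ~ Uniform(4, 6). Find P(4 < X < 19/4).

P(4 < X < 19/4) = ∫_{4}^{19/4} f(x) dx
where f(x) = \frac{1}{2}
= \frac{3}{8}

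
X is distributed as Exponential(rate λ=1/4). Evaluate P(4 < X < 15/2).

P(4 < X < 15/2) = ∫_{4}^{15/2} f(x) dx
where f(x) = \frac{e^{- \frac{x}{4}}}{4}
= - \frac{1}{e^{\frac{15}{8}}} + e^{-1}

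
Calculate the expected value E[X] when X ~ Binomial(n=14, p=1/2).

For X ~ Binomial(n=14, p=1/2), the expected value is:
E[X] = 7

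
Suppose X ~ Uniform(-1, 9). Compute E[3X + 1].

For X ~ Uniform(-1, 9):
E[X] = 4
E[3X + 1] = 3 × E[X] + 1 = 13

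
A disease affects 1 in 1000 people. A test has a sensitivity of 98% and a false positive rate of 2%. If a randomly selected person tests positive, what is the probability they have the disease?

Let D = the rare event, + = positive/flagged.
P(D) = 1/1000
P(+|D) = 98/100 = 49/50
P(+|D') = 2/100 = 1/50
P(+) = P(+|D)P(D) + P(+|D')P(D')
     = \frac{49}{50} × \frac{1}{1000} + \frac{1}{50} × \frac{999}{1000}
     = \frac{131}{6250}
P(D|+) = P(+|D)P(D)/P(+) = \frac{49}{1048}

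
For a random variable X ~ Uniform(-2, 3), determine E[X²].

Using the identity E[X²] = Var(X) + (E[X])²:
E[X] = \frac{1}{2}
Var(X) = \frac{25}{12}
E[X²] = \frac{25}{12} + (\frac{1}{2})²
= \frac{7}{3}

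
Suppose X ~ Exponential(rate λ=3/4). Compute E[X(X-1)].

E[X(X-1)] = E[X² - X] = E[X²] - E[X]
E[X] = \frac{4}{3}
E[X²] = Var(X) + (E[X])² = \frac{16}{9} + (\frac{4}{3})² = \frac{32}{9}
E[X(X-1)] = \frac{32}{9} - \frac{4}{3} = \frac{20}{9}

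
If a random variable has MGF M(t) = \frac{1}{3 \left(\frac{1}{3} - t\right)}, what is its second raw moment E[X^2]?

To find E[X^2], compute M^(2)(0):
M^(1)(t) = \frac{1}{3 \left(\frac{1}{3} - t\right)^{2}}
M^(2)(t) = \frac{2}{3 \left(\frac{1}{3} - t\right)^{3}}
M^(2)(0) = 18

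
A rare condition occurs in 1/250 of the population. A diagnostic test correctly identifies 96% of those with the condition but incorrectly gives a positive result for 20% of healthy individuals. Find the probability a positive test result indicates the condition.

Let D = the rare event, + = positive/flagged.
P(D) = 1/250
P(+|D) = 96/100 = 24/25
P(+|D') = 20/100 = 1/5
P(+) = P(+|D)P(D) + P(+|D')P(D')
     = \frac{24}{25} × \frac{1}{250} + \frac{1}{5} × \frac{249}{250}
     = \frac{1269}{6250}
P(D|+) = P(+|D)P(D)/P(+) = \frac{8}{423}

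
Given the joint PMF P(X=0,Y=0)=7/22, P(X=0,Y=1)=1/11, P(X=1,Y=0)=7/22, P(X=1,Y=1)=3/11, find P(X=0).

P(X=0) = P(X=0,Y=0) + P(X=0,Y=1)
= 7/22 + 1/11
= 9/22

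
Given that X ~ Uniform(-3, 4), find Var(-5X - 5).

For X ~ Uniform(-3, 4):
Var(X) = \frac{49}{12}
Var(-5X - 5) = (-5)² × Var(X) = 25 × \frac{49}{12} = \frac{1225}{12}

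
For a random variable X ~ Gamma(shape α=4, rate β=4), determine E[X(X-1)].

E[X(X-1)] = E[X² - X] = E[X²] - E[X]
E[X] = 1
E[X²] = Var(X) + (E[X])² = \frac{1}{4} + (1)² = \frac{5}{4}
E[X(X-1)] = \frac{5}{4} - 1 = \frac{1}{4}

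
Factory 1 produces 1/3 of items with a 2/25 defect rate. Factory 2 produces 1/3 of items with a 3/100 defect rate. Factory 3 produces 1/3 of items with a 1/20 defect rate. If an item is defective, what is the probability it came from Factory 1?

Using Bayes' theorem:
P(F1) = 1/3, P(D|F1) = 2/25
P(F2) = 1/3, P(D|F2) = 3/100
P(F3) = 1/3, P(D|F3) = 1/20
P(D) = P(D|F1)P(F1) + P(D|F2)P(F2) + P(D|F3)P(F3)
     = \frac{4}{75}
P(F1|D) = P(D|F1)P(F1) / P(D)
= \frac{1}{2}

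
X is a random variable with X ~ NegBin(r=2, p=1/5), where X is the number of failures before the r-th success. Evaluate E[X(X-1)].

E[X(X-1)] = E[X² - X] = E[X²] - E[X]
E[X] = 8
E[X²] = Var(X) + (E[X])² = 40 + (8)² = 104
E[X(X-1)] = 104 - 8 = 96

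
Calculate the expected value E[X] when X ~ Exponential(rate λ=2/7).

For X ~ Exponential(rate λ=2/7), the expected value is:
E[X] = \frac{7}{2}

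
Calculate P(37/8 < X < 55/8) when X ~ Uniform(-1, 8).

P(37/8 < X < 55/8) = ∫_{37/8}^{55/8} f(x) dx
where f(x) = \frac{1}{9}
= \frac{1}{4}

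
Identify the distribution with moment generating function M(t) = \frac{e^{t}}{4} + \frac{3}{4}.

The MGF M(t) = \frac{e^{t}}{4} + \frac{3}{4} is the standard form for the Bernoulli distribution.
Comparing with the known MGF formula identifies: Bernoulli(p=1/4)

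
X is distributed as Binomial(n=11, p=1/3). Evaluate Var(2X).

For X ~ Binomial(n=11, p=1/3):
Var(X) = \frac{22}{9}
Var(2X) = (2)² × Var(X) = 4 × \frac{22}{9} = \frac{88}{9}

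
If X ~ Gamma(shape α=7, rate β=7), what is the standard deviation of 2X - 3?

For X ~ Gamma(shape α=7, rate β=7):
Var(X) = \frac{1}{7}
SD(X) = √(Var(X)) = √(\frac{1}{7}) = \frac{\sqrt{7}}{7}
SD(2X - 3) = |2| × SD(X) = 2 × \frac{\sqrt{7}}{7} = \frac{2 \sqrt{7}}{7}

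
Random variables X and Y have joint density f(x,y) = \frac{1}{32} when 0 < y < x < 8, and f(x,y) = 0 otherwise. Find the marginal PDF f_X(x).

f_X(x) = ∫_0^x \frac{1}{32} dy = \frac{x}{32}
for 0 < x < 8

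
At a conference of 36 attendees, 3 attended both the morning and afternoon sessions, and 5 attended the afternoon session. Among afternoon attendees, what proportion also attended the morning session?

P(A ∩ B) = 3/36 = 1/12
P(B) = 5/36
P(A|B) = P(A ∩ B) / P(B) = (1/12) / (5/36) = 3/5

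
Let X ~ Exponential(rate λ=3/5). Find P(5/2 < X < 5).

P(5/2 < X < 5) = ∫_{5/2}^{5} f(x) dx
where f(x) = \frac{3 e^{- \frac{3 x}{5}}}{5}
= - \frac{1}{e^{3}} + e^{- \frac{3}{2}}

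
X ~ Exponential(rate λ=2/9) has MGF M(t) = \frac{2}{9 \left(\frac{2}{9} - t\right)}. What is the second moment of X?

To find E[X^2], compute M^(2)(0):
M^(1)(t) = \frac{2}{9 \left(\frac{2}{9} - t\right)^{2}}
M^(2)(t) = \frac{4}{9 \left(\frac{2}{9} - t\right)^{3}}
M^(2)(0) = \frac{81}{2}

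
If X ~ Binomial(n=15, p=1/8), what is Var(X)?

For X ~ Binomial(n=15, p=1/8):
Var(X) = \frac{105}{64}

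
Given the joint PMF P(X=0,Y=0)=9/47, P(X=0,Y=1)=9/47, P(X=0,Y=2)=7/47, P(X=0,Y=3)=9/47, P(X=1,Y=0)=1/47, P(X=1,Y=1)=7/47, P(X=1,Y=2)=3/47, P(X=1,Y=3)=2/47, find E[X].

First find marginal of X:
P(X=0) = 34/47
P(X=1) = 13/47
E[X] = 0 × 34/47 + 1 × 13/47 = 13/47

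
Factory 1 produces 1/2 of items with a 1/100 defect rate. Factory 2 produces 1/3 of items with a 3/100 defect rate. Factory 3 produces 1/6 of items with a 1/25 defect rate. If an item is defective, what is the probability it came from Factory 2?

Using Bayes' theorem:
P(F1) = 1/2, P(D|F1) = 1/100
P(F2) = 1/3, P(D|F2) = 3/100
P(F3) = 1/6, P(D|F3) = 1/25
P(D) = P(D|F1)P(F1) + P(D|F2)P(F2) + P(D|F3)P(F3)
     = \frac{13}{600}
P(F2|D) = P(D|F2)P(F2) / P(D)
= \frac{6}{13}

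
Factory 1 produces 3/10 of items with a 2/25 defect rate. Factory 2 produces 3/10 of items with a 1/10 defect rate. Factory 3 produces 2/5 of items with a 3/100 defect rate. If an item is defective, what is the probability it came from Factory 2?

Using Bayes' theorem:
P(F1) = 3/10, P(D|F1) = 2/25
P(F2) = 3/10, P(D|F2) = 1/10
P(F3) = 2/5, P(D|F3) = 3/100
P(D) = P(D|F1)P(F1) + P(D|F2)P(F2) + P(D|F3)P(F3)
     = \frac{33}{500}
P(F2|D) = P(D|F2)P(F2) / P(D)
= \frac{5}{11}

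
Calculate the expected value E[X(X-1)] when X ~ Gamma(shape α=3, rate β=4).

E[X(X-1)] = E[X² - X] = E[X²] - E[X]
E[X] = \frac{3}{4}
E[X²] = Var(X) + (E[X])² = \frac{3}{16} + (\frac{3}{4})² = \frac{3}{4}
E[X(X-1)] = \frac{3}{4} - \frac{3}{4} = 0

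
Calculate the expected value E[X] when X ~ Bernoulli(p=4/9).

For X ~ Bernoulli(p=4/9), the expected value is:
E[X] = \frac{4}{9}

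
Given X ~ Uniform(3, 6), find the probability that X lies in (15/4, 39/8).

P(15/4 < X < 39/8) = ∫_{15/4}^{39/8} f(x) dx
where f(x) = \frac{1}{3}
= \frac{3}{8}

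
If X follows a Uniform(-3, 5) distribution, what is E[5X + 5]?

For X ~ Uniform(-3, 5):
E[X] = 1
E[5X + 5] = 5 × E[X] + 5 = 10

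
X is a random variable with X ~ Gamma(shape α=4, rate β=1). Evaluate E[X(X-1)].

E[X(X-1)] = E[X² - X] = E[X²] - E[X]
E[X] = 4
E[X²] = Var(X) + (E[X])² = 4 + (4)² = 20
E[X(X-1)] = 20 - 4 = 16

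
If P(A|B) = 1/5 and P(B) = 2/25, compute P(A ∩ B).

By definition, P(A|B) = P(A ∩ B) / P(B)
So P(A ∩ B) = P(A|B) × P(B)
= 1/5 × 2/25
= 2/125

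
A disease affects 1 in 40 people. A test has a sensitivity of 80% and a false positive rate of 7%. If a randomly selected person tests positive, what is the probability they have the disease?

Let D = the rare event, + = positive/flagged.
P(D) = 1/40
P(+|D) = 80/100 = 4/5
P(+|D') = 7/100
P(+) = P(+|D)P(D) + P(+|D')P(D')
     = \frac{4}{5} × \frac{1}{40} + \frac{7}{100} × \frac{39}{40}
     = \frac{353}{4000}
P(D|+) = P(+|D)P(D)/P(+) = \frac{80}{353}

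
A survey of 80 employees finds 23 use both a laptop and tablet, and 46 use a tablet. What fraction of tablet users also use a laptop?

P(A ∩ B) = 23/80
P(B) = 46/80 = 23/40
P(A|B) = P(A ∩ B) / P(B) = (23/80) / (23/40) = 1/2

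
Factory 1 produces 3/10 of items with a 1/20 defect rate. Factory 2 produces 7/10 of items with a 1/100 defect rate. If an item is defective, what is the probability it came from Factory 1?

Using Bayes' theorem:
P(F1) = 3/10, P(D|F1) = 1/20
P(F2) = 7/10, P(D|F2) = 1/100
P(D) = P(D|F1)P(F1) + P(D|F2)P(F2)
     = \frac{11}{500}
P(F1|D) = P(D|F1)P(F1) / P(D)
= \frac{15}{22}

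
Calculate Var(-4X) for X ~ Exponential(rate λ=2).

For X ~ Exponential(rate λ=2):
Var(X) = \frac{1}{4}
Var(-4X) = (-4)² × Var(X) = 16 × \frac{1}{4} = 4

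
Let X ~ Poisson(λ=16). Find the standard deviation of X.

For X ~ Poisson(λ=16):
Var(X) = 16
SD(X) = √(Var(X)) = √(16) = 4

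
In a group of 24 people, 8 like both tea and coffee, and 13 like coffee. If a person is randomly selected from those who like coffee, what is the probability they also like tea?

P(A ∩ B) = 8/24 = 1/3
P(B) = 13/24
P(A|B) = P(A ∩ B) / P(B) = (1/3) / (13/24) = 8/13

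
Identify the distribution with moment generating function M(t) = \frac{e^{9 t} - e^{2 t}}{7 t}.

The MGF M(t) = \frac{e^{9 t} - e^{2 t}}{7 t} is the standard form for the Uniform distribution.
Comparing with the known MGF formula identifies: Uniform(2, 9)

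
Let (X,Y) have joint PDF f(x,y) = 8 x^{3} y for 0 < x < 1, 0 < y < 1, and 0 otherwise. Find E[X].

E[X] = ∫_0^1 ∫_0^1 x × f(x,y) dy dx
= ∫_0^1 ∫_0^1 x × (8 x^{3} y) dy dx
= \frac{4}{5}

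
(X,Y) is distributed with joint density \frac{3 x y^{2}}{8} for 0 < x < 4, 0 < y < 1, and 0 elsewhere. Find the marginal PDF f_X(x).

f_X(x) = ∫_0^1 f(x,y) dy
= ∫_0^1 \frac{3 x y^{2}}{8} dy
= \frac{x}{8} for 0 < x < 4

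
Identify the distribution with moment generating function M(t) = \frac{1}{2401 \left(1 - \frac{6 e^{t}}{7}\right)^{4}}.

The MGF M(t) = \frac{1}{2401 \left(1 - \frac{6 e^{t}}{7}\right)^{4}} is the standard form for the NegativeBinomial distribution.
Comparing with the known MGF formula identifies: NegBin(r=4, p=1/7), X = failures before r-th success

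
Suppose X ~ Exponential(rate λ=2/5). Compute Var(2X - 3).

For X ~ Exponential(rate λ=2/5):
Var(X) = \frac{25}{4}
Var(2X - 3) = (2)² × Var(X) = 4 × \frac{25}{4} = 25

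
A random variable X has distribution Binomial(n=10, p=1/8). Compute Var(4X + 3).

For X ~ Binomial(n=10, p=1/8):
Var(X) = \frac{35}{32}
Var(4X + 3) = (4)² × Var(X) = 16 × \frac{35}{32} = \frac{35}{2}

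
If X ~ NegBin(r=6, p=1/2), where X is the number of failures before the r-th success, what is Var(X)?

For X ~ NegBin(r=6, p=1/2), where X is the number of failures before the r-th success:
Var(X) = 12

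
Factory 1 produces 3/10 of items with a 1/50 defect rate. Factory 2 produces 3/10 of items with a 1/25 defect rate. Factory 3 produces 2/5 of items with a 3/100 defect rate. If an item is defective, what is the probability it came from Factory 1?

Using Bayes' theorem:
P(F1) = 3/10, P(D|F1) = 1/50
P(F2) = 3/10, P(D|F2) = 1/25
P(F3) = 2/5, P(D|F3) = 3/100
P(D) = P(D|F1)P(F1) + P(D|F2)P(F2) + P(D|F3)P(F3)
     = \frac{3}{100}
P(F1|D) = P(D|F1)P(F1) / P(D)
= \frac{1}{5}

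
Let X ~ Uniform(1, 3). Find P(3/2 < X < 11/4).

P(3/2 < X < 11/4) = ∫_{3/2}^{11/4} f(x) dx
where f(x) = \frac{1}{2}
= \frac{5}{8}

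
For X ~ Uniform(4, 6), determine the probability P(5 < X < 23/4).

P(5 < X < 23/4) = ∫_{5}^{23/4} f(x) dx
where f(x) = \frac{1}{2}
= \frac{3}{8}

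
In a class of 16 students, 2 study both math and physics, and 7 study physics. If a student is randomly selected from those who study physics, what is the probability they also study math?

P(A ∩ B) = 2/16 = 1/8
P(B) = 7/16
P(A|B) = P(A ∩ B) / P(B) = (1/8) / (7/16) = 2/7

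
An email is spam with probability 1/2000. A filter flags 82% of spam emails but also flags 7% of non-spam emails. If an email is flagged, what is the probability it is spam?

Let D = the rare event, + = positive/flagged.
P(D) = 1/2000
P(+|D) = 82/100 = 41/50
P(+|D') = 7/100
P(+) = P(+|D)P(D) + P(+|D')P(D')
     = \frac{41}{50} × \frac{1}{2000} + \frac{7}{100} × \frac{1999}{2000}
     = \frac{563}{8000}
P(D|+) = P(+|D)P(D)/P(+) = \frac{82}{14075}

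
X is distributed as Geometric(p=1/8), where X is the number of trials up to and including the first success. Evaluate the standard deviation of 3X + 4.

For X ~ Geometric(p=1/8), where X is the number of trials up to and including the first success:
Var(X) = 56
SD(X) = √(Var(X)) = √(56) = 2 \sqrt{14}
SD(3X + 4) = |3| × SD(X) = 3 × 2 \sqrt{14} = 6 \sqrt{14}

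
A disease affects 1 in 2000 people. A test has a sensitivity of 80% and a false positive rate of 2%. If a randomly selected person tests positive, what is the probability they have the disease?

Let D = the rare event, + = positive/flagged.
P(D) = 1/2000
P(+|D) = 80/100 = 4/5
P(+|D') = 2/100 = 1/50
P(+) = P(+|D)P(D) + P(+|D')P(D')
     = \frac{4}{5} × \frac{1}{2000} + \frac{1}{50} × \frac{1999}{2000}
     = \frac{2039}{100000}
P(D|+) = P(+|D)P(D)/P(+) = \frac{40}{2039}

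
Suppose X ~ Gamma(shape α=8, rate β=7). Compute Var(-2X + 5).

For X ~ Gamma(shape α=8, rate β=7):
Var(X) = \frac{8}{49}
Var(-2X + 5) = (-2)² × Var(X) = 4 × \frac{8}{49} = \frac{32}{49}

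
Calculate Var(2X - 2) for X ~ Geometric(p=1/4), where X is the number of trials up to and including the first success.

For X ~ Geometric(p=1/4), where X is the number of trials up to and including the first success:
Var(X) = 12
Var(2X - 2) = (2)² × Var(X) = 4 × 12 = 48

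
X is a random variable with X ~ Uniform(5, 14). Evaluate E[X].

For X ~ Uniform(5, 14), the expected value is:
E[X] = \frac{19}{2}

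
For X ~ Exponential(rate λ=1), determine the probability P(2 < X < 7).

P(2 < X < 7) = ∫_{2}^{7} f(x) dx
where f(x) = e^{- x}
= - \frac{1 - e^{5}}{e^{7}}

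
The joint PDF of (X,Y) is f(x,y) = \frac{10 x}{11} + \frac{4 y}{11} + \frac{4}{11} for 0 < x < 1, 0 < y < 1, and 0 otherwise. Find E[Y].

E[Y] = ∫_0^1 ∫_0^1 y × f(x,y) dx dy
= \frac{35}{66}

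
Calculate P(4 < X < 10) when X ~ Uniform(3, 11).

P(4 < X < 10) = ∫_{4}^{10} f(x) dx
where f(x) = \frac{1}{8}
= \frac{3}{4}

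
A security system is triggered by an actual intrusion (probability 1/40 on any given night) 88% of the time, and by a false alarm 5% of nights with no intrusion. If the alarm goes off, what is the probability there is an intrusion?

Let D = the rare event, + = positive/flagged.
P(D) = 1/40
P(+|D) = 88/100 = 22/25
P(+|D') = 5/100 = 1/20
P(+) = P(+|D)P(D) + P(+|D')P(D')
     = \frac{22}{25} × \frac{1}{40} + \frac{1}{20} × \frac{39}{40}
     = \frac{283}{4000}
P(D|+) = P(+|D)P(D)/P(+) = \frac{88}{283}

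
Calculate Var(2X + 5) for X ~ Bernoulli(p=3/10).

For X ~ Bernoulli(p=3/10):
Var(X) = \frac{21}{100}
Var(2X + 5) = (2)² × Var(X) = 4 × \frac{21}{100} = \frac{21}{25}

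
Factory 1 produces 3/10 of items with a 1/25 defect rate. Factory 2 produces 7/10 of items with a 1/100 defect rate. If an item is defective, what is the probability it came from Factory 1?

Using Bayes' theorem:
P(F1) = 3/10, P(D|F1) = 1/25
P(F2) = 7/10, P(D|F2) = 1/100
P(D) = P(D|F1)P(F1) + P(D|F2)P(F2)
     = \frac{19}{1000}
P(F1|D) = P(D|F1)P(F1) / P(D)
= \frac{12}{19}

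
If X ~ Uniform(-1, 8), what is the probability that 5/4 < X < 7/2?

P(5/4 < X < 7/2) = ∫_{5/4}^{7/2} f(x) dx
where f(x) = \frac{1}{9}
= \frac{1}{4}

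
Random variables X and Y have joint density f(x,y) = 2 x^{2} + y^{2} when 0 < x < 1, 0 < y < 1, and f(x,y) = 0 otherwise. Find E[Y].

E[Y] = ∫_0^1 ∫_0^1 y × f(x,y) dx dy
= \frac{7}{12}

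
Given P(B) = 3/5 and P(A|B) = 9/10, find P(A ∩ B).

By definition, P(A|B) = P(A ∩ B) / P(B)
So P(A ∩ B) = P(A|B) × P(B)
= 9/10 × 3/5
= 27/50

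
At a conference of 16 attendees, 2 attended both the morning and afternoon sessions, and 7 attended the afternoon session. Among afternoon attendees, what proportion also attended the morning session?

P(A ∩ B) = 2/16 = 1/8
P(B) = 7/16
P(A|B) = P(A ∩ B) / P(B) = (1/8) / (7/16) = 2/7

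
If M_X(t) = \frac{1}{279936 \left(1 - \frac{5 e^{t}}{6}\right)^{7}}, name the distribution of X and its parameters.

The MGF M(t) = \frac{1}{279936 \left(1 - \frac{5 e^{t}}{6}\right)^{7}} is the standard form for the NegativeBinomial distribution.
Comparing with the known MGF formula identifies: NegBin(r=7, p=1/6), X = failures before r-th success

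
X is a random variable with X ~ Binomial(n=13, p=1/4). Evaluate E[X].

For X ~ Binomial(n=13, p=1/4), the expected value is:
E[X] = \frac{13}{4}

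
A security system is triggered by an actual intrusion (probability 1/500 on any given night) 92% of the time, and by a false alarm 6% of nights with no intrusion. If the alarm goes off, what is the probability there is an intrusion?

Let D = the rare event, + = positive/flagged.
P(D) = 1/500
P(+|D) = 92/100 = 23/25
P(+|D') = 6/100 = 3/50
P(+) = P(+|D)P(D) + P(+|D')P(D')
     = \frac{23}{25} × \frac{1}{500} + \frac{3}{50} × \frac{499}{500}
     = \frac{1543}{25000}
P(D|+) = P(+|D)P(D)/P(+) = \frac{46}{1543}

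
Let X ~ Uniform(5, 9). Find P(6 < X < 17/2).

P(6 < X < 17/2) = ∫_{6}^{17/2} f(x) dx
where f(x) = \frac{1}{4}
= \frac{5}{8}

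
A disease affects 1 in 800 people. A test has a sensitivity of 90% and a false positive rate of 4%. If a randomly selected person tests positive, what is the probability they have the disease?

Let D = the rare event, + = positive/flagged.
P(D) = 1/800
P(+|D) = 90/100 = 9/10
P(+|D') = 4/100 = 1/25
P(+) = P(+|D)P(D) + P(+|D')P(D')
     = \frac{9}{10} × \frac{1}{800} + \frac{1}{25} × \frac{799}{800}
     = \frac{1643}{40000}
P(D|+) = P(+|D)P(D)/P(+) = \frac{45}{1643}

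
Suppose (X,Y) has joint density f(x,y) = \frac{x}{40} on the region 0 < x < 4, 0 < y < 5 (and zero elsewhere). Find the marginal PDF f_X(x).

f_X(x) = ∫_0^5 f(x,y) dy
= ∫_0^5 \frac{x}{40} dy
= \frac{x}{8} for 0 < x < 4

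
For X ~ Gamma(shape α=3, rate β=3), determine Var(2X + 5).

For X ~ Gamma(shape α=3, rate β=3):
Var(X) = \frac{1}{3}
Var(2X + 5) = (2)² × Var(X) = 4 × \frac{1}{3} = \frac{4}{3}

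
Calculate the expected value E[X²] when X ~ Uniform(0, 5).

Using the identity E[X²] = Var(X) + (E[X])²:
E[X] = \frac{5}{2}
Var(X) = \frac{25}{12}
E[X²] = \frac{25}{12} + (\frac{5}{2})²
= \frac{25}{3}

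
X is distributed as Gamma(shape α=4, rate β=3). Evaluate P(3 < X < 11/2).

P(3 < X < 11/2) = ∫_{3}^{11/2} f(x) dx
where f(x) = \frac{27 x^{3} e^{- 3 x}}{2}
= - \frac{14437}{16 e^{\frac{33}{2}}} + \frac{172}{e^{9}}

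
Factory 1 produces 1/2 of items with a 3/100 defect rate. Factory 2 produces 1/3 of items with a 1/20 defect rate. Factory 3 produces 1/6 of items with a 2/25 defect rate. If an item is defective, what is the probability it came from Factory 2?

Using Bayes' theorem:
P(F1) = 1/2, P(D|F1) = 3/100
P(F2) = 1/3, P(D|F2) = 1/20
P(F3) = 1/6, P(D|F3) = 2/25
P(D) = P(D|F1)P(F1) + P(D|F2)P(F2) + P(D|F3)P(F3)
     = \frac{9}{200}
P(F2|D) = P(D|F2)P(F2) / P(D)
= \frac{10}{27}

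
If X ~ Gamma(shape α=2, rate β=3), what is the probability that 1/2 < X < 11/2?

P(1/2 < X < 11/2) = ∫_{1/2}^{11/2} f(x) dx
where f(x) = 9 x e^{- 3 x}
= \frac{5 \left(-7 + e^{15}\right)}{2 e^{\frac{33}{2}}}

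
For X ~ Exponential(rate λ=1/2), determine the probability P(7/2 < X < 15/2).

P(7/2 < X < 15/2) = ∫_{7/2}^{15/2} f(x) dx
where f(x) = \frac{e^{- \frac{x}{2}}}{2}
= - \frac{1 - e^{2}}{e^{\frac{15}{4}}}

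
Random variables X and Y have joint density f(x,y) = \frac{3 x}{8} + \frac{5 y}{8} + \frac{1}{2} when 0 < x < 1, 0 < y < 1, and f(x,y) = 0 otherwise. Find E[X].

E[X] = ∫_0^1 ∫_0^1 x × f(x,y) dy dx
= ∫_0^1 ∫_0^1 x × (\frac{3 x}{8} + \frac{5 y}{8} + \frac{1}{2}) dy dx
= \frac{17}{32}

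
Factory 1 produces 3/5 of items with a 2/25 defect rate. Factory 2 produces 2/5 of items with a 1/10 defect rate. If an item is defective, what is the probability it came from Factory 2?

Using Bayes' theorem:
P(F1) = 3/5, P(D|F1) = 2/25
P(F2) = 2/5, P(D|F2) = 1/10
P(D) = P(D|F1)P(F1) + P(D|F2)P(F2)
     = \frac{11}{125}
P(F2|D) = P(D|F2)P(F2) / P(D)
= \frac{5}{11}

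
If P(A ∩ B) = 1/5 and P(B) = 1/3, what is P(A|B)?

P(A|B) = P(A ∩ B) / P(B)
= (1/5) / (1/3)
= 3/5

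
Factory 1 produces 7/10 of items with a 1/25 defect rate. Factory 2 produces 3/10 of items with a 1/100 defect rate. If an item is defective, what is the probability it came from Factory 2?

Using Bayes' theorem:
P(F1) = 7/10, P(D|F1) = 1/25
P(F2) = 3/10, P(D|F2) = 1/100
P(D) = P(D|F1)P(F1) + P(D|F2)P(F2)
     = \frac{31}{1000}
P(F2|D) = P(D|F2)P(F2) / P(D)
= \frac{3}{31}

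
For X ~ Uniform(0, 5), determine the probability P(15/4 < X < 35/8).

P(15/4 < X < 35/8) = ∫_{15/4}^{35/8} f(x) dx
where f(x) = \frac{1}{5}
= \frac{1}{8}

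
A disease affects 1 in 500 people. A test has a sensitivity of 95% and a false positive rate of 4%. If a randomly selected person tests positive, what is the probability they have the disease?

Let D = the rare event, + = positive/flagged.
P(D) = 1/500
P(+|D) = 95/100 = 19/20
P(+|D') = 4/100 = 1/25
P(+) = P(+|D)P(D) + P(+|D')P(D')
     = \frac{19}{20} × \frac{1}{500} + \frac{1}{25} × \frac{499}{500}
     = \frac{2091}{50000}
P(D|+) = P(+|D)P(D)/P(+) = \frac{95}{2091}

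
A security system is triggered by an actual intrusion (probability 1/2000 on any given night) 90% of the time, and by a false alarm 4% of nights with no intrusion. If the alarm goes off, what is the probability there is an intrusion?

Let D = the rare event, + = positive/flagged.
P(D) = 1/2000
P(+|D) = 90/100 = 9/10
P(+|D') = 4/100 = 1/25
P(+) = P(+|D)P(D) + P(+|D')P(D')
     = \frac{9}{10} × \frac{1}{2000} + \frac{1}{25} × \frac{1999}{2000}
     = \frac{4043}{100000}
P(D|+) = P(+|D)P(D)/P(+) = \frac{45}{4043}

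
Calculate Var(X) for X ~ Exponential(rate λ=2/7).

For X ~ Exponential(rate λ=2/7):
Var(X) = \frac{49}{4}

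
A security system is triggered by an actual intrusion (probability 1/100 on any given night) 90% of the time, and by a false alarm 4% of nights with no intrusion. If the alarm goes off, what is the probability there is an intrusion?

Let D = the rare event, + = positive/flagged.
P(D) = 1/100
P(+|D) = 90/100 = 9/10
P(+|D') = 4/100 = 1/25
P(+) = P(+|D)P(D) + P(+|D')P(D')
     = \frac{9}{10} × \frac{1}{100} + \frac{1}{25} × \frac{99}{100}
     = \frac{243}{5000}
P(D|+) = P(+|D)P(D)/P(+) = \frac{5}{27}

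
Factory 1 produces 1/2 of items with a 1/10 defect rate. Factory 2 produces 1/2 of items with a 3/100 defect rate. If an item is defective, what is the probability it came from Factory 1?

Using Bayes' theorem:
P(F1) = 1/2, P(D|F1) = 1/10
P(F2) = 1/2, P(D|F2) = 3/100
P(D) = P(D|F1)P(F1) + P(D|F2)P(F2)
     = \frac{13}{200}
P(F1|D) = P(D|F1)P(F1) / P(D)
= \frac{10}{13}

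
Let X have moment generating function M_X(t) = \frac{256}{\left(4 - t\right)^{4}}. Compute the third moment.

To find E[X^3], compute M^(3)(0):
M^(1)(t) = \frac{1024}{\left(4 - t\right)^{5}}
M^(2)(t) = \frac{5120}{\left(4 - t\right)^{6}}
M^(3)(t) = \frac{30720}{\left(4 - t\right)^{7}}
M^(3)(0) = \frac{15}{8}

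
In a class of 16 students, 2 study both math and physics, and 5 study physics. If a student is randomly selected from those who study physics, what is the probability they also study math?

P(A ∩ B) = 2/16 = 1/8
P(B) = 5/16
P(A|B) = P(A ∩ B) / P(B) = (1/8) / (5/16) = 2/5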